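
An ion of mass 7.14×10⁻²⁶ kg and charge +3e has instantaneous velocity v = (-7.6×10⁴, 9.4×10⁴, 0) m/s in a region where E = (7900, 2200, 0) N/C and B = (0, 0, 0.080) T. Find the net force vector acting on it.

F ≈ (7.41×10⁻¹⁵, 3.98×10⁻¹⁵, 0) N

v×B = (7520, 6080, 0) N/C.
E + v×B = (1.54×10⁴, 8280, 0) N/C.
F = q(E + v×B) = (4.806×10⁻¹⁹ C)·(1.54×10⁴, 8280, 0) = (7.41×10⁻¹⁵, 3.98×10⁻¹⁵, 0) N.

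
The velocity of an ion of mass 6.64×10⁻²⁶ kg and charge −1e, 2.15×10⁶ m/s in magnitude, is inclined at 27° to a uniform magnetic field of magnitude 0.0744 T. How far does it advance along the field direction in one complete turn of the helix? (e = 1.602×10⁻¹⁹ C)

v∥ = v cosθ = 2.15×10⁶·cos27° ≈ 1.916×10⁶ m/s.
T = 2πm/(|q|B) = 2π(6.64×10⁻²⁶)/((1.602×10⁻¹⁹)(0.0744)) ≈ 3.500×10⁻⁵ s.
pitch = v∥ T = (1.916×10⁶)(3.500×10⁻⁵) ≈ 67.1 m.

p ≈ 67.1 m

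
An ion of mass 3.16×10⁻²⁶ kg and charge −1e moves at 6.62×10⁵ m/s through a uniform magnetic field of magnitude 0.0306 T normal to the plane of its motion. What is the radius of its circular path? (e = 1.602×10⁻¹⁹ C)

r ≈ 4.27 m

The magnetic force provides the centripetal force: |q|vB = mv²/r.
r = mv/(|q|B) = (3.16×10⁻²⁶)(6.62×10⁵)/((1.602×10⁻¹⁹)(0.0306)) ≈ 4.27 m.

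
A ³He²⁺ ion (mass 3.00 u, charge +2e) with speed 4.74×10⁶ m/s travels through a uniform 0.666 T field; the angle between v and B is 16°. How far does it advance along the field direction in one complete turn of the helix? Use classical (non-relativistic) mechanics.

v∥ = v cosθ = 4.74×10⁶·cos16° ≈ 4.556×10⁶ m/s.
T = 2πm/(|q|B) = 2π(4.983×10⁻²⁷)/((3.204×10⁻¹⁹)(0.666)) ≈ 1.467×10⁻⁷ s.
pitch = v∥ T = (4.556×10⁶)(1.467×10⁻⁷) ≈ 0.669 m.

p ≈ 0.669 m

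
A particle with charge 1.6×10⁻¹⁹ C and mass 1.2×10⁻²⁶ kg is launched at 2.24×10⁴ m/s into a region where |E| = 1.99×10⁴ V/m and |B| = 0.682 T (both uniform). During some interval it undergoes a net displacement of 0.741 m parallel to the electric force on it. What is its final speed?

B does no work; ΔKE = |q|E d.
½mv_f² = ½mv₀² + |q|Ed = ½(1.2×10⁻²⁶)(2.24×10⁴)² + (1.6×10⁻¹⁹)(1.99×10⁴)(0.741) ≈ 3.011×10⁻¹⁸ J + 2.359×10⁻¹⁵ J ≈ 2.362×10⁻¹⁵ J.
v_f = √(2·2.362×10⁻¹⁵/1.2×10⁻²⁶) ≈ 6.27×10⁵ m/s.

v_f ≈ 6.27×10⁵ m/s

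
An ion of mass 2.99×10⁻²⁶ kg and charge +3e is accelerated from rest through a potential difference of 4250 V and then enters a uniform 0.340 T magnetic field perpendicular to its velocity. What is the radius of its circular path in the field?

r ≈ 0.0676 m

Acceleration: |q|V = ½mv² ⇒ v = √(2|q|V/m) = √(2·4.806×10⁻¹⁹·4250/2.99×10⁻²⁶) ≈ 3.696×10⁵ m/s.
In the field: r = mv/(|q|B) = (2.99×10⁻²⁶)(3.696×10⁵)/((4.806×10⁻¹⁹)(0.340)) ≈ 0.0676 m.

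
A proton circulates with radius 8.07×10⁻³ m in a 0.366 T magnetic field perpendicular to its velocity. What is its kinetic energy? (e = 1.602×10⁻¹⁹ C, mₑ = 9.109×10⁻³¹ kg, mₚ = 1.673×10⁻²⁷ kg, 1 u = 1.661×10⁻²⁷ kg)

KE ≈ 6.69×10⁻¹⁷ J

v = |q|Br/m, then KE = ½mv² = (qBr)²/(2m).
v = (1.602×10⁻¹⁹)(0.366)(8.07×10⁻³)/1.673×10⁻²⁷ ≈ 2.828×10⁵ m/s.
KE = ½(1.673×10⁻²⁷)(2.828×10⁵)² ≈ 6.69×10⁻¹⁷ J.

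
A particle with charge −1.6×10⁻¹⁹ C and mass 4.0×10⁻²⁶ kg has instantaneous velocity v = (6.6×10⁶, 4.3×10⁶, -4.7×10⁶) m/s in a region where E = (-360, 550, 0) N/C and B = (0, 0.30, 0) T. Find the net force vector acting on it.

F ≈ (-2.26×10⁻¹³, -8.80×10⁻¹⁷, -3.17×10⁻¹³) N

v×B = (1.41×10⁶, 0, 1.98×10⁶) N/C.
E + v×B = (1.41×10⁶, 550, 1.98×10⁶) N/C.
F = q(E + v×B) = (−1.6×10⁻¹⁹ C)·(1.41×10⁶, 550, 1.98×10⁶) = (-2.26×10⁻¹³, -8.80×10⁻¹⁷, -3.17×10⁻¹³) N.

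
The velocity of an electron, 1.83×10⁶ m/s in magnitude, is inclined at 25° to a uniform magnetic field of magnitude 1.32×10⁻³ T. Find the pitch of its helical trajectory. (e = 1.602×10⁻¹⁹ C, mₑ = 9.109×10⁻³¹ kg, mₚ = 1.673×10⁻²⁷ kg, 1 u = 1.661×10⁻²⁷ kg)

v∥ = v cosθ = 1.83×10⁶·cos25° ≈ 1.659×10⁶ m/s.
T = 2πm/(|q|B) = 2π(9.109×10⁻³¹)/((1.602×10⁻¹⁹)(1.32×10⁻³)) ≈ 2.707×10⁻⁸ s.
pitch = v∥ T = (1.659×10⁶)(2.707×10⁻⁸) ≈ 0.0449 m.

p ≈ 0.0449 m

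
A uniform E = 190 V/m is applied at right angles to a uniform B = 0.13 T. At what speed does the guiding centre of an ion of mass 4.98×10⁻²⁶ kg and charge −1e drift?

In crossed fields the guiding centre drifts at v_d = |E×B|/B² = E/B, independent of charge and mass.
v_d = 190/0.13 = 1500 m/s.

v_d ≈ 1500 m/s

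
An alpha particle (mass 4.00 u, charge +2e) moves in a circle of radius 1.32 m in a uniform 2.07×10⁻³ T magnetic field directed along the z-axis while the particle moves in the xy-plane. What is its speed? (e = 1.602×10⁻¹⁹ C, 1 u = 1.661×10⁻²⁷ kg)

From |q|vB = mv²/r, v = |q|Br/m.
v = (3.204×10⁻¹⁹)(2.07×10⁻³)(1.32)/6.644×10⁻²⁷ ≈ 1.32×10⁵ m/s.

v ≈ 1.32×10⁵ m/s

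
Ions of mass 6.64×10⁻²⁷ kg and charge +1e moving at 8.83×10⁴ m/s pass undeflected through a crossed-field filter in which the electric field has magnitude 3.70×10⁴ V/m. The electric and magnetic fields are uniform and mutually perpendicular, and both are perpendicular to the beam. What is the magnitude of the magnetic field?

Balance of forces in the selector: qE = qvB ⇒ B = E/v.
B = 3.70×10⁴/8.83×10⁴ = 0.419 T.

B = 0.419 T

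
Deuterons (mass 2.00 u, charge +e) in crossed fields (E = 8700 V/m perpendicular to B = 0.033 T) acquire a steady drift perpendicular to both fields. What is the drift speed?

v_d ≈ 2.6×10⁵ m/s

The steady drift has the magnetic force balancing the electric force, so v_d = E/B.
v_d = 8700/0.033 = 2.6×10⁵ m/s.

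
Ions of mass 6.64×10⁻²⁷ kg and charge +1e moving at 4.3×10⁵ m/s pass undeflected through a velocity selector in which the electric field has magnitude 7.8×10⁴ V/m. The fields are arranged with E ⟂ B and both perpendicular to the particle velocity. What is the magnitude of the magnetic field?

Balance of forces in the selector: qE = qvB ⇒ B = E/v.
B = 7.8×10⁴/4.3×10⁵ = 0.18 T.

B = 0.18 T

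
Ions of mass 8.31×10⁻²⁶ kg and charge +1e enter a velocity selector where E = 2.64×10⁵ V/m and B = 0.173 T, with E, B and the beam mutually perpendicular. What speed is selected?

Straight-line motion ⇒ electric and magnetic forces cancel, so E = vB.
v = E/B = 2.64×10⁵/0.173 = 1.53×10⁶ m/s.

v = 1.53×10⁶ m/s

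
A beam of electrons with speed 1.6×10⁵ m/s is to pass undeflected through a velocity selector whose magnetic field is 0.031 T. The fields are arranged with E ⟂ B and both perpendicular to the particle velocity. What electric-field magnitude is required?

For straight-line motion qE = qvB, so E = vB.
E = 1.6×10⁵ × 0.031 = 5000 V/m.

E = 5000 V/m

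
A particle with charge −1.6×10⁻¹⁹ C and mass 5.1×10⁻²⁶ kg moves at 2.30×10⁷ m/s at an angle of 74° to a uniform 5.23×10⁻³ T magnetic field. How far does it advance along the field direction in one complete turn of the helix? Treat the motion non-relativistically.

v∥ = v cosθ = 2.30×10⁷·cos74° ≈ 6.340×10⁶ m/s.
T = 2πm/(|q|B) = 2π(5.1×10⁻²⁶)/((1.6×10⁻¹⁹)(5.23×10⁻³)) ≈ 3.829×10⁻⁴ s.
pitch = v∥ T = (6.340×10⁶)(3.829×10⁻⁴) ≈ 2430 m.

p ≈ 2430 m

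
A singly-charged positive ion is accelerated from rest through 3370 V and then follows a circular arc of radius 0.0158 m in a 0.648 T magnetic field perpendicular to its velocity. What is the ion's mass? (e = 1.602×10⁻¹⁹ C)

Combine |q|V = ½mv² and r = mv/(|q|B): eliminate v to get m = qB²r²/(2V).
m = (1.602×10⁻¹⁹)(0.648)²(0.0158)²/(2·3370) ≈ 2.49×10⁻²⁷ kg.

m ≈ 2.49×10⁻²⁷ kg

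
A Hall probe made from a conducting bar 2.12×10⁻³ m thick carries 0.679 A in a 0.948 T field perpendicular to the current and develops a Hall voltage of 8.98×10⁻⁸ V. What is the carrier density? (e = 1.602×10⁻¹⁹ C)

From V_H = IB/(n e t), n = IB/(V_H e t).
n = (0.679)(0.948)/((8.98×10⁻⁸)(1.602×10⁻¹⁹)(2.12×10⁻³)) ≈ 2.11×10²⁸ m⁻³.

n ≈ 2.11×10²⁸ m⁻³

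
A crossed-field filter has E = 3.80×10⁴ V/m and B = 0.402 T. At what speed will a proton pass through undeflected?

Straight-line motion ⇒ electric and magnetic forces cancel, so E = vB.
v = E/B = 3.80×10⁴/0.402 = 9.45×10⁴ m/s.

v = 9.45×10⁴ m/s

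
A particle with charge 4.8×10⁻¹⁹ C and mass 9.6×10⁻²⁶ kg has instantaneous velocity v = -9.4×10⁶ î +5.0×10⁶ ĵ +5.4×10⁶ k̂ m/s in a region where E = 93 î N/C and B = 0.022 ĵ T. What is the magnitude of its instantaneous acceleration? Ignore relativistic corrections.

|a| ≈ 1.19×10¹² m/s²

v×B = (-1.19×10⁵, 0, -2.07×10⁵) N/C.
E + v×B = (-1.19×10⁵, 0, -2.07×10⁵) N/C.
F = q(E + v×B) = (4.8×10⁻¹⁹ C)·(-1.19×10⁵, 0, -2.07×10⁵) = (-5.70×10⁻¹⁴, 0, -9.93×10⁻¹⁴) N.
|a| = |F|/m = 1.145×10⁻¹³/9.6×10⁻²⁶ ≈ 1.19×10¹² m/s².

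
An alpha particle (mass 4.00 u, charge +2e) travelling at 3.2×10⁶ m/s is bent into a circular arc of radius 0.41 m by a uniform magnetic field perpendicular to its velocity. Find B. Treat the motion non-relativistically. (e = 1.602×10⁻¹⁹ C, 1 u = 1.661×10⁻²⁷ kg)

From |q|vB = mv²/r, B = mv/(|q|r).
B = (6.644×10⁻²⁷)(3.2×10⁶)/((3.204×10⁻¹⁹)(0.41)) ≈ 0.16 T.

B ≈ 0.16 T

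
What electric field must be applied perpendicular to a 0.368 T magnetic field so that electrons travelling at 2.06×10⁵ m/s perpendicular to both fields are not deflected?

For straight-line motion qE = qvB, so E = vB.
E = 2.06×10⁵ × 0.368 = 7.58×10⁴ V/m.

E = 7.58×10⁴ V/m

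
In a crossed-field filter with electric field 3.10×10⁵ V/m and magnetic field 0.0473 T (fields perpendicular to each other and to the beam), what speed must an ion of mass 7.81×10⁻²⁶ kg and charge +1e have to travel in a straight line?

For undeflected motion the electric and magnetic forces balance: qE = qvB.
v = E/B = 3.10×10⁵/0.0473 = 6.55×10⁶ m/s.
The result is independent of the particle's charge and mass.

v = 6.55×10⁶ m/s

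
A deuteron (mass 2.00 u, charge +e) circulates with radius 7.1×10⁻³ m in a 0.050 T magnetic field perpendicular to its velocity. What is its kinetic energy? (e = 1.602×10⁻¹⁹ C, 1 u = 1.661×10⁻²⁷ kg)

KE ≈ 3.0 eV

v = |q|Br/m, then KE = ½mv² = (qBr)²/(2m).
v = (1.602×10⁻¹⁹)(0.050)(7.1×10⁻³)/3.322×10⁻²⁷ ≈ 1.712×10⁴ m/s.
KE = ½(3.322×10⁻²⁷)(1.712×10⁴)² ≈ 4.9×10⁻¹⁹ J = 3.0 eV.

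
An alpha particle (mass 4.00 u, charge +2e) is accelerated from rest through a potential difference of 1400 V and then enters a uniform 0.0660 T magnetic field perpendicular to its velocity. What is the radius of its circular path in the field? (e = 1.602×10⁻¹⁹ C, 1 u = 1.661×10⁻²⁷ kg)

r ≈ 0.115 m

Acceleration: |q|V = ½mv² ⇒ v = √(2|q|V/m) = √(2·3.204×10⁻¹⁹·1400/6.644×10⁻²⁷) ≈ 3.675×10⁵ m/s.
In the field: r = mv/(|q|B) = (6.644×10⁻²⁷)(3.675×10⁵)/((3.204×10⁻¹⁹)(0.0660)) ≈ 0.115 m.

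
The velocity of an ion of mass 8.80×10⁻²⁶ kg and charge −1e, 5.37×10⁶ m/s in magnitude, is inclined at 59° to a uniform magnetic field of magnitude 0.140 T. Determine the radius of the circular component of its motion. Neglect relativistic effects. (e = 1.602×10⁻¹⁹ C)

r ≈ 18.1 m

v⊥ = v sinθ = 5.37×10⁶·sin59° ≈ 4.603×10⁶ m/s.
r = m v⊥/(|q|B) = (8.80×10⁻²⁶)(4.603×10⁶)/((1.602×10⁻¹⁹)(0.140)) ≈ 18.1 m.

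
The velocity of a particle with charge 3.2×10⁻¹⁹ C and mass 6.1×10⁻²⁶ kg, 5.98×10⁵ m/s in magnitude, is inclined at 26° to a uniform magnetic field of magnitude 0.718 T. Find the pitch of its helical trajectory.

p ≈ 0.897 m

v∥ = v cosθ = 5.98×10⁵·cos26° ≈ 5.375×10⁵ m/s.
T = 2πm/(|q|B) = 2π(6.1×10⁻²⁶)/((3.2×10⁻¹⁹)(0.718)) ≈ 1.668×10⁻⁶ s.
pitch = v∥ T = (5.375×10⁵)(1.668×10⁻⁶) ≈ 0.897 m.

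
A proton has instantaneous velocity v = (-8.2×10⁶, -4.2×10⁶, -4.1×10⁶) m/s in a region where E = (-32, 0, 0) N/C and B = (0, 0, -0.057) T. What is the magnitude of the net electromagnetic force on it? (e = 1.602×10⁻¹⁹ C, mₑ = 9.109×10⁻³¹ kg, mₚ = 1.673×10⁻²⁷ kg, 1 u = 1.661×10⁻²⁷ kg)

v×B = (2.39×10⁵, -4.67×10⁵, 0) N/C.
E + v×B = (2.39×10⁵, -4.67×10⁵, 0) N/C.
F = q(E + v×B) = (1.602×10⁻¹⁹ C)·(2.39×10⁵, -4.67×10⁵, 0) = (3.83×10⁻¹⁴, -7.49×10⁻¹⁴, 0) N.
|F| = 8.41×10⁻¹⁴ N.

|F| ≈ 8.41×10⁻¹⁴ N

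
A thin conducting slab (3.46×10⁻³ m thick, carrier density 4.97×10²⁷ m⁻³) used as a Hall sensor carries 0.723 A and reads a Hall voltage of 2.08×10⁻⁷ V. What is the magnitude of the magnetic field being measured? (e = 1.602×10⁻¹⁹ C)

From V_H = IB/(n e t), B = V_H n e t / I.
B = (2.08×10⁻⁷)(4.97×10²⁷)(1.602×10⁻¹⁹)(3.46×10⁻³)/0.723 ≈ 0.793 T.

B ≈ 0.793 T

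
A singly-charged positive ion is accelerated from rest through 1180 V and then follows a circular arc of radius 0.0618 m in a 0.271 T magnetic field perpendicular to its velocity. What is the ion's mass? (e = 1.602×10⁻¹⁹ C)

m ≈ 1.90×10⁻²⁶ kg

Combine |q|V = ½mv² and r = mv/(|q|B): eliminate v to get m = qB²r²/(2V).
m = (1.602×10⁻¹⁹)(0.271)²(0.0618)²/(2·1180) ≈ 1.90×10⁻²⁶ kg.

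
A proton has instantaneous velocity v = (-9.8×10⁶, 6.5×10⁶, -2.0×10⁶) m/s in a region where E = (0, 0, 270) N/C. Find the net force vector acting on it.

Only an electric field acts, so F = qE = (1.602×10⁻¹⁹ C)·(0, 0, 270) = (0, 0, 4.33×10⁻¹⁷) N.

F ≈ (0, 0, 4.33×10⁻¹⁷) N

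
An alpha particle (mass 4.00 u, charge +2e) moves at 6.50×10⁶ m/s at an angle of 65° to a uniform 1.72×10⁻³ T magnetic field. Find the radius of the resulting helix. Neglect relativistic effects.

v⊥ = v sinθ = 6.50×10⁶·sin65° ≈ 5.891×10⁶ m/s.
r = m v⊥/(|q|B) = (6.644×10⁻²⁷)(5.891×10⁶)/((3.204×10⁻¹⁹)(1.72×10⁻³)) ≈ 71.0 m.

r ≈ 71.0 m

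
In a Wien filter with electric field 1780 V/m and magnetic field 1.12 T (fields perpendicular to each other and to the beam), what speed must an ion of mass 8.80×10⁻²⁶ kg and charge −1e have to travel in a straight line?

v = 1590 m/s

Straight-line motion ⇒ electric and magnetic forces cancel, so E = vB.
v = E/B = 1780/1.12 = 1590 m/s.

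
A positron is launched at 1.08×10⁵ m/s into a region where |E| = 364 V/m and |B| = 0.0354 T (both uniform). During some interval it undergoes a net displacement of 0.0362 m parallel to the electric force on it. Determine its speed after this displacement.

v_f ≈ 2.16×10⁶ m/s

B does no work; ΔKE = |q|E d.
½mv_f² = ½mv₀² + |q|Ed = ½(9.109×10⁻³¹)(1.08×10⁵)² + (1.602×10⁻¹⁹)(364)(0.0362) ≈ 5.312×10⁻²¹ J + 2.111×10⁻¹⁸ J ≈ 2.116×10⁻¹⁸ J.
v_f = √(2·2.116×10⁻¹⁸/9.109×10⁻³¹) ≈ 2.16×10⁶ m/s.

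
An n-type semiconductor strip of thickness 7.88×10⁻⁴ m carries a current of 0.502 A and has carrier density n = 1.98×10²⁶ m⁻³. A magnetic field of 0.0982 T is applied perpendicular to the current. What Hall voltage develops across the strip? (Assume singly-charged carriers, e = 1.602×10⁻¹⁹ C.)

V_H = IB/(n e t).
V_H = (0.502)(0.0982)/((1.98×10²⁶)(1.602×10⁻¹⁹)(7.88×10⁻⁴)) ≈ 1.97×10⁻⁶ V.

V_H ≈ 1.97×10⁻⁶ V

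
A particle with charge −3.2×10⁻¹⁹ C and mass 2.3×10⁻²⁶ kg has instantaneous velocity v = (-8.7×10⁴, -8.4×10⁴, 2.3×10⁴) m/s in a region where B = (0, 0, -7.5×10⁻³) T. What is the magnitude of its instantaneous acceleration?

v×B = (630, -652, 0) N/C.
F = q v×B = (−3.2×10⁻¹⁹ C)·(630, -652, 0) = (-2.02×10⁻¹⁶, 2.09×10⁻¹⁶, 0) N.
|a| = |F|/m = 2.902×10⁻¹⁶/2.3×10⁻²⁶ ≈ 1.26×10¹⁰ m/s².

|a| ≈ 1.26×10¹⁰ m/s²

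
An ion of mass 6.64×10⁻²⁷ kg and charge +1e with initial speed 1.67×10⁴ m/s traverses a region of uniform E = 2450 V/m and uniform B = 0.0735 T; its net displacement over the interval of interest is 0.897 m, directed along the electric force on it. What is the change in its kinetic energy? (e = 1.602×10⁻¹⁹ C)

The magnetic force is always ⟂ v and does no work; only the electric force changes KE.
ΔKE = F_E · d = |q|E d = (1.602×10⁻¹⁹)(2450)(0.897) ≈ 3.52×10⁻¹⁶ J.

ΔKE ≈ 3.52×10⁻¹⁶ J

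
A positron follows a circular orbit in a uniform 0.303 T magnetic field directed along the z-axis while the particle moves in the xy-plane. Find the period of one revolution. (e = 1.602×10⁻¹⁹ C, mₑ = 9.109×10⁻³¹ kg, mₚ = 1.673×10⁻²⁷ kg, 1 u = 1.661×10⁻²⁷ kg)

T ≈ 1.18×10⁻¹⁰ s

The cyclotron period depends only on m, q, B: T = 2πm/(|q|B).
T = 2π(9.109×10⁻³¹)/((1.602×10⁻¹⁹)(0.303)) ≈ 1.18×10⁻¹⁰ s.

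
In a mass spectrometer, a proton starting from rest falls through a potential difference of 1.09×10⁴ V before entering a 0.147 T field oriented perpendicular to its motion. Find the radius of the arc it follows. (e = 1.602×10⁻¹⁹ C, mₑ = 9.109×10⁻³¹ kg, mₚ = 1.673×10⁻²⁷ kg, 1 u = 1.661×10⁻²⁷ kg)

Acceleration: |q|V = ½mv² ⇒ v = √(2|q|V/m) = √(2·1.602×10⁻¹⁹·1.09×10⁴/1.673×10⁻²⁷) ≈ 1.445×10⁶ m/s.
In the field: r = mv/(|q|B) = (1.673×10⁻²⁷)(1.445×10⁶)/((1.602×10⁻¹⁹)(0.147)) ≈ 0.103 m.

r ≈ 0.103 m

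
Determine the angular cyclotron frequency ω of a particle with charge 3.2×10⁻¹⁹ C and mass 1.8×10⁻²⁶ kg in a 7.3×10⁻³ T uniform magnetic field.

ω ≈ 1.3×10⁵ rad/s

ω = |q|B/m.
ω = (3.2×10⁻¹⁹)(7.3×10⁻³)/1.8×10⁻²⁶ ≈ 1.3×10⁵ rad/s.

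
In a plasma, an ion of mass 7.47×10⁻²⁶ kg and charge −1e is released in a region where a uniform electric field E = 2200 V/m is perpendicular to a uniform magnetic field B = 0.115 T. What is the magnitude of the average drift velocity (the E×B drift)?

v_d ≈ 1.91×10⁴ m/s

The steady drift has the magnetic force balancing the electric force, so v_d = E/B.
v_d = 2200/0.115 = 1.91×10⁴ m/s.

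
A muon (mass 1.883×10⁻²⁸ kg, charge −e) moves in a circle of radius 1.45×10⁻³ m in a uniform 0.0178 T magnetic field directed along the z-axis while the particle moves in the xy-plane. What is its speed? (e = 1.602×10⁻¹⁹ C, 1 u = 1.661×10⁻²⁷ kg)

From |q|vB = mv²/r, v = |q|Br/m.
v = (1.602×10⁻¹⁹)(0.0178)(1.45×10⁻³)/1.883×10⁻²⁸ ≈ 2.20×10⁴ m/s.

v ≈ 2.20×10⁴ m/s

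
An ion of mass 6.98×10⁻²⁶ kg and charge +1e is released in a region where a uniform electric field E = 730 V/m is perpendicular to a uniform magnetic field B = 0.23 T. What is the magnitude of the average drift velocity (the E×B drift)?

v_d ≈ 3200 m/s

The steady drift has the magnetic force balancing the electric force, so v_d = E/B.
v_d = 730/0.23 = 3200 m/s.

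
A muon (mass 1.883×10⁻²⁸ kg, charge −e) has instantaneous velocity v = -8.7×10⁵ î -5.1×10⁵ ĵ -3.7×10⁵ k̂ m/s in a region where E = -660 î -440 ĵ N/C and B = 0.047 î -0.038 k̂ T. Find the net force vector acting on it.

v×B = (1.94×10⁴, -5.04×10⁴, 2.40×10⁴) N/C.
E + v×B = (1.87×10⁴, -5.09×10⁴, 2.40×10⁴) N/C.
F = q(E + v×B) = (−1.602×10⁻¹⁹ C)·(1.87×10⁴, -5.09×10⁴, 2.40×10⁴) = (-3.00×10⁻¹⁵, 8.15×10⁻¹⁵, -3.84×10⁻¹⁵) N.

F ≈ (-3.00×10⁻¹⁵, 8.15×10⁻¹⁵, -3.84×10⁻¹⁵) N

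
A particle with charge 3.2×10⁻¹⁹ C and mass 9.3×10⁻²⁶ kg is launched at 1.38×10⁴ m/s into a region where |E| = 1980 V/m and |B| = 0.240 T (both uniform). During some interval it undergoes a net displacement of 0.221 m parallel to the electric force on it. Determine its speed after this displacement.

v_f ≈ 5.66×10⁴ m/s

B does no work; ΔKE = |q|E d.
½mv_f² = ½mv₀² + |q|Ed = ½(9.3×10⁻²⁶)(1.38×10⁴)² + (3.2×10⁻¹⁹)(1980)(0.221) ≈ 8.855×10⁻¹⁸ J + 1.400×10⁻¹⁶ J ≈ 1.489×10⁻¹⁶ J.
v_f = √(2·1.489×10⁻¹⁶/9.3×10⁻²⁶) ≈ 5.66×10⁴ m/s.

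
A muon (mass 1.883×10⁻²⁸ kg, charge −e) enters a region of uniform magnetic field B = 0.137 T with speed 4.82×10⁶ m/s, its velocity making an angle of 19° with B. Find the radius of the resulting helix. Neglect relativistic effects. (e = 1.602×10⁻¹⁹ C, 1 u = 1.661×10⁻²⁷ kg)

v⊥ = v sinθ = 4.82×10⁶·sin19° ≈ 1.569×10⁶ m/s.
r = m v⊥/(|q|B) = (1.883×10⁻²⁸)(1.569×10⁶)/((1.602×10⁻¹⁹)(0.137)) ≈ 0.0135 m.

r ≈ 0.0135 m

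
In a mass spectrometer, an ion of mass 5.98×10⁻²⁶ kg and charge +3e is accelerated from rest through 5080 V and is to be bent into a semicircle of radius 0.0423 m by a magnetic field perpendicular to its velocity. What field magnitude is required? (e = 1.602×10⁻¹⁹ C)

B ≈ 0.841 T

v = √(2|q|V/m) = √(2·4.806×10⁻¹⁹·5080/5.98×10⁻²⁶) ≈ 2.858×10⁵ m/s.
B = mv/(|q|r) = (5.98×10⁻²⁶)(2.858×10⁵)/((4.806×10⁻¹⁹)(0.0423)) ≈ 0.841 T.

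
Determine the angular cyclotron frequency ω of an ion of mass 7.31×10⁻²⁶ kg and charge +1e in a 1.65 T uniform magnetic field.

ω = |q|B/m.
ω = (1.602×10⁻¹⁹)(1.65)/7.31×10⁻²⁶ ≈ 3.62×10⁶ rad/s.

ω ≈ 3.62×10⁶ rad/s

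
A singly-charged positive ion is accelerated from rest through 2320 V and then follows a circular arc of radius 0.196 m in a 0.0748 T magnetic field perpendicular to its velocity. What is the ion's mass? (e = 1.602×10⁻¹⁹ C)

m ≈ 7.42×10⁻²⁷ kg

Combine |q|V = ½mv² and r = mv/(|q|B): eliminate v to get m = qB²r²/(2V).
m = (1.602×10⁻¹⁹)(0.0748)²(0.196)²/(2·2320) ≈ 7.42×10⁻²⁷ kg.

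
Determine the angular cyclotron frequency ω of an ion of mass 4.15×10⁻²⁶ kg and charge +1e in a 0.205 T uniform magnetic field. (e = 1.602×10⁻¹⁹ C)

ω = |q|B/m.
ω = (1.602×10⁻¹⁹)(0.205)/4.15×10⁻²⁶ ≈ 7.91×10⁵ rad/s.

ω ≈ 7.91×10⁵ rad/s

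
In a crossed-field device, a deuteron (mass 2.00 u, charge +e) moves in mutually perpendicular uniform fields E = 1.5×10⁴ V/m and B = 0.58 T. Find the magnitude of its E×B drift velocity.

v_d ≈ 2.6×10⁴ m/s

The E×B drift speed is v_d = E/B.
v_d = 1.5×10⁴/0.58 = 2.6×10⁴ m/s.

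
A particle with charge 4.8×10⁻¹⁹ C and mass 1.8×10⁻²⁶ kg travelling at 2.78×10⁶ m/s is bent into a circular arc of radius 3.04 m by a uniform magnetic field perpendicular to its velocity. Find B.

From |q|vB = mv²/r, B = mv/(|q|r).
B = (1.8×10⁻²⁶)(2.78×10⁶)/((4.8×10⁻¹⁹)(3.04)) ≈ 0.0343 T.

B ≈ 0.0343 T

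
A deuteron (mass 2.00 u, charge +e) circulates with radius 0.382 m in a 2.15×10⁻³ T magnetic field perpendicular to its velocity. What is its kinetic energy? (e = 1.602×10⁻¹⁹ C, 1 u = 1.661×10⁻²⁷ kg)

KE ≈ 16.3 eV

v = |q|Br/m, then KE = ½mv² = (qBr)²/(2m).
v = (1.602×10⁻¹⁹)(2.15×10⁻³)(0.382)/3.322×10⁻²⁷ ≈ 3.961×10⁴ m/s.
KE = ½(3.322×10⁻²⁷)(3.961×10⁴)² ≈ 2.61×10⁻¹⁸ J = 16.3 eV.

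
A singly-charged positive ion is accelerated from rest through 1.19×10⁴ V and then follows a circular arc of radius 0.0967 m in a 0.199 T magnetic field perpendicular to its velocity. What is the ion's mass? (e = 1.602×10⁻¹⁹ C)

Combine |q|V = ½mv² and r = mv/(|q|B): eliminate v to get m = qB²r²/(2V).
m = (1.602×10⁻¹⁹)(0.199)²(0.0967)²/(2·1.19×10⁴) ≈ 2.49×10⁻²⁷ kg.

m ≈ 2.49×10⁻²⁷ kg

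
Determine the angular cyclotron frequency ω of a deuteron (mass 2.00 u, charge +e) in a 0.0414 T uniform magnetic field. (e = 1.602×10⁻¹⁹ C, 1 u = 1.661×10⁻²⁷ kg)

ω ≈ 2.00×10⁶ rad/s

ω = |q|B/m.
ω = (1.602×10⁻¹⁹)(0.0414)/3.322×10⁻²⁷ ≈ 2.00×10⁶ rad/s.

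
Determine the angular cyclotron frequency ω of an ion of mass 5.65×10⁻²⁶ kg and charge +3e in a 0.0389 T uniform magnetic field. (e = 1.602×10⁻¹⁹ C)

ω ≈ 3.31×10⁵ rad/s

ω = |q|B/m.
ω = (4.806×10⁻¹⁹)(0.0389)/5.65×10⁻²⁶ ≈ 3.31×10⁵ rad/s.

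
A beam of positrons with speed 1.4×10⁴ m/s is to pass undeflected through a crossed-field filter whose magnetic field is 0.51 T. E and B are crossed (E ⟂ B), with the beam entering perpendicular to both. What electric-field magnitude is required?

For straight-line motion qE = qvB, so E = vB.
E = 1.4×10⁴ × 0.51 = 7100 V/m.

E = 7100 V/m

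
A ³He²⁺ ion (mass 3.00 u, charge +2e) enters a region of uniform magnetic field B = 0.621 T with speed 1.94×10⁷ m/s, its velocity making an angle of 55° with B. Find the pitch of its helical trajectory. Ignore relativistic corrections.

v∥ = v cosθ = 1.94×10⁷·cos55° ≈ 1.113×10⁷ m/s.
T = 2πm/(|q|B) = 2π(4.983×10⁻²⁷)/((3.204×10⁻¹⁹)(0.621)) ≈ 1.574×10⁻⁷ s.
pitch = v∥ T = (1.113×10⁷)(1.574×10⁻⁷) ≈ 1.75 m.

p ≈ 1.75 m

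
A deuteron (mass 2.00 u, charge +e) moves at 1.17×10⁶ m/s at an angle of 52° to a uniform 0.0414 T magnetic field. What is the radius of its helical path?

r ≈ 0.462 m

v⊥ = v sinθ = 1.17×10⁶·sin52° ≈ 9.220×10⁵ m/s.
r = m v⊥/(|q|B) = (3.322×10⁻²⁷)(9.220×10⁵)/((1.602×10⁻¹⁹)(0.0414)) ≈ 0.462 m.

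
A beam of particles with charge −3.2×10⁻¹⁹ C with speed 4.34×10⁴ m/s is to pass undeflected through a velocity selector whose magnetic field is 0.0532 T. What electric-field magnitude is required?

E = 2310 V/m

For straight-line motion qE = qvB, so E = vB.
E = 4.34×10⁴ × 0.0532 = 2310 V/m.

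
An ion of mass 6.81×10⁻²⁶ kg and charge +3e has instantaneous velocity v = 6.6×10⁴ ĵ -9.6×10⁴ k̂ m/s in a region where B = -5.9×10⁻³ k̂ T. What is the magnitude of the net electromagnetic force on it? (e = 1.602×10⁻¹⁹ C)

|F| ≈ 1.87×10⁻¹⁶ N

v×B = (-389, 0, 0) N/C.
F = q v×B = (4.806×10⁻¹⁹ C)·(-389, 0, 0) = (-1.87×10⁻¹⁶, 0, 0) N.
|F| = 1.87×10⁻¹⁶ N.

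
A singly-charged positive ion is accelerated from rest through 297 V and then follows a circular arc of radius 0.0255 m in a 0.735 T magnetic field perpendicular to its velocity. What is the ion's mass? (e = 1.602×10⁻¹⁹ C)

Combine |q|V = ½mv² and r = mv/(|q|B): eliminate v to get m = qB²r²/(2V).
m = (1.602×10⁻¹⁹)(0.735)²(0.0255)²/(2·297) ≈ 9.47×10⁻²⁶ kg.

m ≈ 9.47×10⁻²⁶ kg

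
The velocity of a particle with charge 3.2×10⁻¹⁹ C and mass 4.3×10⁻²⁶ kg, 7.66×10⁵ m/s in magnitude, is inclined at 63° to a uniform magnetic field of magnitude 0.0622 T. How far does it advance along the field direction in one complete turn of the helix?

p ≈ 4.72 m

v∥ = v cosθ = 7.66×10⁵·cos63° ≈ 3.478×10⁵ m/s.
T = 2πm/(|q|B) = 2π(4.3×10⁻²⁶)/((3.2×10⁻¹⁹)(0.0622)) ≈ 1.357×10⁻⁵ s.
pitch = v∥ T = (3.478×10⁵)(1.357×10⁻⁵) ≈ 4.72 m.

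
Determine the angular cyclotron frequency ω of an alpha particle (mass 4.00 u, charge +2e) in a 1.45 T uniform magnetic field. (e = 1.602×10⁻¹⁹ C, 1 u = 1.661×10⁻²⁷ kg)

ω = |q|B/m.
ω = (3.204×10⁻¹⁹)(1.45)/6.644×10⁻²⁷ ≈ 6.99×10⁷ rad/s.

ω ≈ 6.99×10⁷ rad/s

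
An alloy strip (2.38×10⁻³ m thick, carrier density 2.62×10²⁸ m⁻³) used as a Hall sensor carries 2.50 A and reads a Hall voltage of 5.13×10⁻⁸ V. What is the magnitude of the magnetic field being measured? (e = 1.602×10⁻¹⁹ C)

From V_H = IB/(n e t), B = V_H n e t / I.
B = (5.13×10⁻⁸)(2.62×10²⁸)(1.602×10⁻¹⁹)(2.38×10⁻³)/2.50 ≈ 0.205 T.

B ≈ 0.205 T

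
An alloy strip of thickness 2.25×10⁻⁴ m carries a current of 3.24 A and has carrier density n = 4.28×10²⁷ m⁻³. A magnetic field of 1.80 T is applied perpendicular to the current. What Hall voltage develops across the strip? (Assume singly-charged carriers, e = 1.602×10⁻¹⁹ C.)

V_H ≈ 3.78×10⁻⁵ V

V_H = IB/(n e t).
V_H = (3.24)(1.80)/((4.28×10²⁷)(1.602×10⁻¹⁹)(2.25×10⁻⁴)) ≈ 3.78×10⁻⁵ V.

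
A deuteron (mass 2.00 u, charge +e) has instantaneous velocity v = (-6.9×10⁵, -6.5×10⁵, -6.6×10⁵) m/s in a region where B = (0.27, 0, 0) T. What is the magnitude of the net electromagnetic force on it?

v×B = (0, -1.78×10⁵, 1.76×10⁵) N/C.
F = q v×B = (1.602×10⁻¹⁹ C)·(0, -1.78×10⁵, 1.76×10⁵) = (0, -2.85×10⁻¹⁴, 2.81×10⁻¹⁴) N.
|F| = 4.01×10⁻¹⁴ N.

|F| ≈ 4.01×10⁻¹⁴ N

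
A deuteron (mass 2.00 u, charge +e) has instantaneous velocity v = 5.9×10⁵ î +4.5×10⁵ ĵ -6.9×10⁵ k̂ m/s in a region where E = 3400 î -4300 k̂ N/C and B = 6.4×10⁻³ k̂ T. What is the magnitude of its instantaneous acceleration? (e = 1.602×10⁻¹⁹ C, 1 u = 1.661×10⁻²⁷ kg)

|a| ≈ 4.10×10¹¹ m/s²

v×B = (2880, -3780, 0) N/C.
E + v×B = (6280, -3780, -4300) N/C.
F = q(E + v×B) = (1.602×10⁻¹⁹ C)·(6280, -3780, -4300) = (1.01×10⁻¹⁵, -6.05×10⁻¹⁶, -6.89×10⁻¹⁶) N.
|a| = |F|/m = 1.361×10⁻¹⁵/3.322×10⁻²⁷ ≈ 4.10×10¹¹ m/s².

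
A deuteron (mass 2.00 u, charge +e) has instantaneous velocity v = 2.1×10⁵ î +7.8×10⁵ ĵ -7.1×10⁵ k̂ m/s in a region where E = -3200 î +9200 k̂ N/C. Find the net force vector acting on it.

F ≈ (-5.13×10⁻¹⁶, 0, 1.47×10⁻¹⁵) N

Only an electric field acts, so F = qE = (1.602×10⁻¹⁹ C)·(-3200, 0, 9200) = (-5.13×10⁻¹⁶, 0, 1.47×10⁻¹⁵) N.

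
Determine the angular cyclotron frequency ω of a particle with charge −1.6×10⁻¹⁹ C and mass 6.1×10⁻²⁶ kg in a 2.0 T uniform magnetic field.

ω ≈ 5.2×10⁶ rad/s

ω = |q|B/m.
ω = (1.6×10⁻¹⁹)(2.0)/6.1×10⁻²⁶ ≈ 5.2×10⁶ rad/s.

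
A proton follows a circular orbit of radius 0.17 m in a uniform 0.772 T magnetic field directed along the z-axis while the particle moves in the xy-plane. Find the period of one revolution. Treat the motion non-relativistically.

The cyclotron period depends only on m, q, B: T = 2πm/(|q|B).
T = 2π(1.673×10⁻²⁷)/((1.602×10⁻¹⁹)(0.772)) ≈ 8.50×10⁻⁸ s.

T ≈ 8.50×10⁻⁸ s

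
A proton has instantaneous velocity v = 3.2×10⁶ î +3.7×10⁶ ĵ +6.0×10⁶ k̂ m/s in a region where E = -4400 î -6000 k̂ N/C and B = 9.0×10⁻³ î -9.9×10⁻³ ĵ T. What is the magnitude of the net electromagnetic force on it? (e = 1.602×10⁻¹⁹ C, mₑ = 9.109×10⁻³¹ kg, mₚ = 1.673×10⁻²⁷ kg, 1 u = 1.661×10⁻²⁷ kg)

v×B = (5.94×10⁴, 5.40×10⁴, -6.50×10⁴) N/C.
E + v×B = (5.50×10⁴, 5.40×10⁴, -7.10×10⁴) N/C.
F = q(E + v×B) = (1.602×10⁻¹⁹ C)·(5.50×10⁴, 5.40×10⁴, -7.10×10⁴) = (8.81×10⁻¹⁵, 8.65×10⁻¹⁵, -1.14×10⁻¹⁴) N.
|F| = 1.68×10⁻¹⁴ N.

|F| ≈ 1.68×10⁻¹⁴ N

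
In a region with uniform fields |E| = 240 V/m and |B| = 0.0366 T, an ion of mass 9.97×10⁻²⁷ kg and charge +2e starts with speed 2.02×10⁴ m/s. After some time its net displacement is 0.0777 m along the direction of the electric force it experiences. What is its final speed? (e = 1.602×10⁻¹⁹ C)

B does no work; ΔKE = |q|E d.
½mv_f² = ½mv₀² + |q|Ed = ½(9.97×10⁻²⁷)(2.02×10⁴)² + (3.204×10⁻¹⁹)(240)(0.0777) ≈ 2.034×10⁻¹⁸ J + 5.975×10⁻¹⁸ J ≈ 8.009×10⁻¹⁸ J.
v_f = √(2·8.009×10⁻¹⁸/9.97×10⁻²⁷) ≈ 4.01×10⁴ m/s.

v_f ≈ 4.01×10⁴ m/s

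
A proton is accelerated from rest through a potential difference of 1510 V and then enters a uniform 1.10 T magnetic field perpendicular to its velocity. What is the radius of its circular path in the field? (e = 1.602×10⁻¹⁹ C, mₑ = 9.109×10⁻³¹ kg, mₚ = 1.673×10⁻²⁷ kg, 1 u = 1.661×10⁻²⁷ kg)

r ≈ 5.11×10⁻³ m

Acceleration: |q|V = ½mv² ⇒ v = √(2|q|V/m) = √(2·1.602×10⁻¹⁹·1510/1.673×10⁻²⁷) ≈ 5.378×10⁵ m/s.
In the field: r = mv/(|q|B) = (1.673×10⁻²⁷)(5.378×10⁵)/((1.602×10⁻¹⁹)(1.10)) ≈ 5.11×10⁻³ m.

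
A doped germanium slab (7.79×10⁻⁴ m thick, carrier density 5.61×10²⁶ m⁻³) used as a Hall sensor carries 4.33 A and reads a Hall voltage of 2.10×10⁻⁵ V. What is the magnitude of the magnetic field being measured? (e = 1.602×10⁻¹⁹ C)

B ≈ 0.340 T

From V_H = IB/(n e t), B = V_H n e t / I.
B = (2.10×10⁻⁵)(5.61×10²⁶)(1.602×10⁻¹⁹)(7.79×10⁻⁴)/4.33 ≈ 0.340 T.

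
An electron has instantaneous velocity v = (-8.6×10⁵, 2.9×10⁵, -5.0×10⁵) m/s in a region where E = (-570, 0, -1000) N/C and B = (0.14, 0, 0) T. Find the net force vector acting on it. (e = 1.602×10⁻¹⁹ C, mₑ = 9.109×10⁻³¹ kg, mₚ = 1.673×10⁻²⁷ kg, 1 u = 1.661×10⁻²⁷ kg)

v×B = (0, -7.00×10⁴, -4.06×10⁴) N/C.
E + v×B = (-570, -7.00×10⁴, -4.16×10⁴) N/C.
F = q(E + v×B) = (−1.602×10⁻¹⁹ C)·(-570, -7.00×10⁴, -4.16×10⁴) = (9.13×10⁻¹⁷, 1.12×10⁻¹⁴, 6.66×10⁻¹⁵) N.

F ≈ (9.13×10⁻¹⁷, 1.12×10⁻¹⁴, 6.66×10⁻¹⁵) N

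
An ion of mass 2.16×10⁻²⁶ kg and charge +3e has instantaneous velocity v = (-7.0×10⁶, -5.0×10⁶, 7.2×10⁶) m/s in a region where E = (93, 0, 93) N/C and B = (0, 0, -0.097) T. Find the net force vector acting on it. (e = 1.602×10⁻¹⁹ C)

F ≈ (2.33×10⁻¹³, -3.26×10⁻¹³, 4.47×10⁻¹⁷) N

v×B = (4.85×10⁵, -6.79×10⁵, 0) N/C.
E + v×B = (4.85×10⁵, -6.79×10⁵, 93.0) N/C.
F = q(E + v×B) = (4.806×10⁻¹⁹ C)·(4.85×10⁵, -6.79×10⁵, 93.0) = (2.33×10⁻¹³, -3.26×10⁻¹³, 4.47×10⁻¹⁷) N.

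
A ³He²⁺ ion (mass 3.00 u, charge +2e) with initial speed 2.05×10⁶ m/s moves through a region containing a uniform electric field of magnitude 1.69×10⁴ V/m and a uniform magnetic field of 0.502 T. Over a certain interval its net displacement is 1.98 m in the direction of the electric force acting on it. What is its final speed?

B does no work; ΔKE = |q|E d.
½mv_f² = ½mv₀² + |q|Ed = ½(4.983×10⁻²⁷)(2.05×10⁶)² + (3.204×10⁻¹⁹)(1.69×10⁴)(1.98) ≈ 1.047×10⁻¹⁴ J + 1.072×10⁻¹⁴ J ≈ 2.119×10⁻¹⁴ J.
v_f = √(2·2.119×10⁻¹⁴/4.983×10⁻²⁷) ≈ 2.92×10⁶ m/s.

v_f ≈ 2.92×10⁶ m/s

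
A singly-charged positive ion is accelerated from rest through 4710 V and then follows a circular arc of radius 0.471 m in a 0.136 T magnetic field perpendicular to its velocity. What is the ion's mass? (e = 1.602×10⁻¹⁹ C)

Combine |q|V = ½mv² and r = mv/(|q|B): eliminate v to get m = qB²r²/(2V).
m = (1.602×10⁻¹⁹)(0.136)²(0.471)²/(2·4710) ≈ 6.98×10⁻²⁶ kg.

m ≈ 6.98×10⁻²⁶ kg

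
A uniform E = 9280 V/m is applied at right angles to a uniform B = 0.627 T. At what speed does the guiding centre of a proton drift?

v_d ≈ 1.48×10⁴ m/s

In crossed fields the guiding centre drifts at v_d = |E×B|/B² = E/B, independent of charge and mass.
v_d = 9280/0.627 = 1.48×10⁴ m/s.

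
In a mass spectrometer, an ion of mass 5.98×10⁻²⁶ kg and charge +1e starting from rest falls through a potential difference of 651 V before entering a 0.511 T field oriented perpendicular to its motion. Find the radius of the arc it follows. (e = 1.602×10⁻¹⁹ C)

r ≈ 0.0431 m

Acceleration: |q|V = ½mv² ⇒ v = √(2|q|V/m) = √(2·1.602×10⁻¹⁹·651/5.98×10⁻²⁶) ≈ 5.906×10⁴ m/s.
In the field: r = mv/(|q|B) = (5.98×10⁻²⁶)(5.906×10⁴)/((1.602×10⁻¹⁹)(0.511)) ≈ 0.0431 m.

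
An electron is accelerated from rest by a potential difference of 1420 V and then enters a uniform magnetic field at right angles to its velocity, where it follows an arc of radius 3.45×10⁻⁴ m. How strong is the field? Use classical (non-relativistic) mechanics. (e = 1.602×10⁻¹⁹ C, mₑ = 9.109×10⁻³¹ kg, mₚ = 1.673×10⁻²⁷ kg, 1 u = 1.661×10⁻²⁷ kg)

v = √(2|q|V/m) = √(2·1.602×10⁻¹⁹·1420/9.109×10⁻³¹) ≈ 2.235×10⁷ m/s.
B = mv/(|q|r) = (9.109×10⁻³¹)(2.235×10⁷)/((1.602×10⁻¹⁹)(3.45×10⁻⁴)) ≈ 0.368 T.

B ≈ 0.368 T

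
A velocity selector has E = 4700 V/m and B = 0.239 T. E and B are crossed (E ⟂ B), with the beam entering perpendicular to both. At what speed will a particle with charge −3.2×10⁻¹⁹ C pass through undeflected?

Straight-line motion ⇒ electric and magnetic forces cancel, so E = vB.
v = E/B = 4700/0.239 = 1.97×10⁴ m/s.

v = 1.97×10⁴ m/s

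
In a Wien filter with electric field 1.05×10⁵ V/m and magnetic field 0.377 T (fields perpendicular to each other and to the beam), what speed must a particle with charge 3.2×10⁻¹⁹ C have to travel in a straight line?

Zero net Lorentz force requires |qE| = |q v×B|, i.e. E = vB.
v = E/B = 1.05×10⁵/0.377 = 2.79×10⁵ m/s.
The result is independent of the particle's charge and mass.

v = 2.79×10⁵ m/s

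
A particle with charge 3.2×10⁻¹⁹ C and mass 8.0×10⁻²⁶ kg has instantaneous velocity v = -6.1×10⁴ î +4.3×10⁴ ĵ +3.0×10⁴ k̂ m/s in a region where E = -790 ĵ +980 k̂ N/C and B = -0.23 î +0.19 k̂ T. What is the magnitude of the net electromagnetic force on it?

v×B = (8170, 4690, 9890) N/C.
E + v×B = (8170, 3900, 1.09×10⁴) N/C.
F = q(E + v×B) = (3.2×10⁻¹⁹ C)·(8170, 3900, 1.09×10⁴) = (2.61×10⁻¹⁵, 1.25×10⁻¹⁵, 3.48×10⁻¹⁵) N.
|F| = 4.53×10⁻¹⁵ N.

|F| ≈ 4.53×10⁻¹⁵ N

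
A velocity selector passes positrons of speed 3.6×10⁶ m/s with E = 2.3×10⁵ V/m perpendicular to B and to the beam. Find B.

B = 0.064 T

Balance of forces in the selector: qE = qvB ⇒ B = E/v.
B = 2.3×10⁵/3.6×10⁶ = 0.064 T.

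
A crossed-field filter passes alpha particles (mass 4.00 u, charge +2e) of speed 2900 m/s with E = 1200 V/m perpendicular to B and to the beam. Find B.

Balance of forces in the selector: qE = qvB ⇒ B = E/v.
B = 1200/2900 = 0.41 T.

B = 0.41 T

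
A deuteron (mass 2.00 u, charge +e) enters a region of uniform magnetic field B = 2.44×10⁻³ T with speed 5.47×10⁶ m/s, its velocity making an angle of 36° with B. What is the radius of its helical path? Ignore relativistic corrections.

r ≈ 27.3 m

v⊥ = v sinθ = 5.47×10⁶·sin36° ≈ 3.215×10⁶ m/s.
r = m v⊥/(|q|B) = (3.322×10⁻²⁷)(3.215×10⁶)/((1.602×10⁻¹⁹)(2.44×10⁻³)) ≈ 27.3 m.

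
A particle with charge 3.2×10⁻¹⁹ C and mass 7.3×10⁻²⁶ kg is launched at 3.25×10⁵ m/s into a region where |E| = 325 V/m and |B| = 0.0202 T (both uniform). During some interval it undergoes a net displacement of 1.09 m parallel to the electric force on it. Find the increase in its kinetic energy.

The magnetic force is always ⟂ v and does no work; only the electric force changes KE.
ΔKE = F_E · d = |q|E d = (3.2×10⁻¹⁹)(325)(1.09) ≈ 1.13×10⁻¹⁶ J.

ΔKE ≈ 1.13×10⁻¹⁶ J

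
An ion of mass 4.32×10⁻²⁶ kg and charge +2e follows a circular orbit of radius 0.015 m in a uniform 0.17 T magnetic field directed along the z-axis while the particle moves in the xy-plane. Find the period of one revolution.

T ≈ 5.0×10⁻⁶ s

The cyclotron period depends only on m, q, B: T = 2πm/(|q|B).
T = 2π(4.32×10⁻²⁶)/((3.204×10⁻¹⁹)(0.17)) ≈ 5.0×10⁻⁶ s.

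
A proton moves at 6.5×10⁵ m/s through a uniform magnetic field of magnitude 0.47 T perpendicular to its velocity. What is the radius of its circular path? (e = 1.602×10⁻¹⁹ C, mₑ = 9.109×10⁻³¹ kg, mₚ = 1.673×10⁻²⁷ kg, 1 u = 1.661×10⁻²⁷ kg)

r ≈ 0.014 m

The magnetic force provides the centripetal force: |q|vB = mv²/r.
r = mv/(|q|B) = (1.673×10⁻²⁷)(6.5×10⁵)/((1.602×10⁻¹⁹)(0.47)) ≈ 0.014 m.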